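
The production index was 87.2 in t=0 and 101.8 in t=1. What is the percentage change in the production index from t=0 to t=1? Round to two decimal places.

Change = (101.8 − 87.2) / 87.2 × 100
       = 14.6 / 87.2 × 100 = 16.7431%

16.74%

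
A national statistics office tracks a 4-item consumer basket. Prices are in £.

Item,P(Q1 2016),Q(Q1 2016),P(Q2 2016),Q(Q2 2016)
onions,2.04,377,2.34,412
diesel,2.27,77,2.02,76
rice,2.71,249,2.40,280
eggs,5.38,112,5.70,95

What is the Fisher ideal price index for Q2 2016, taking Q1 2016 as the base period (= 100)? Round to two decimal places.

Laspeyres component (base-period weights):
ΣP(Q2 2016)Q(Q1 2016) = 2.34×377 + 2.02×77 + 2.40×249 + 5.70×112 = 882.18 + 155.54 + 597.6 + 638.4 = 2273.72
ΣP(Q1 2016)Q(Q1 2016) = 2.04×377 + 2.27×77 + 2.71×249 + 5.38×112 = 769.08 + 174.79 + 674.79 + 602.56 = 2221.22
L = 2273.72 / 2221.22 × 100 = 102.3636
Paasche component (current-period weights):
ΣP(Q2 2016)Q(Q2 2016) = 2.34×412 + 2.02×76 + 2.40×280 + 5.70×95 = 964.08 + 153.52 + 672 + 541.5 = 2331.1
ΣP(Q1 2016)Q(Q2 2016) = 2.04×412 + 2.27×76 + 2.71×280 + 5.38×95 = 840.48 + 172.52 + 758.8 + 511.1 = 2282.9
P = 2331.1 / 2282.9 × 100 = 102.1113
Fisher = √(L × P) = √(102.3636 × 102.1113) = 102.2374

102.24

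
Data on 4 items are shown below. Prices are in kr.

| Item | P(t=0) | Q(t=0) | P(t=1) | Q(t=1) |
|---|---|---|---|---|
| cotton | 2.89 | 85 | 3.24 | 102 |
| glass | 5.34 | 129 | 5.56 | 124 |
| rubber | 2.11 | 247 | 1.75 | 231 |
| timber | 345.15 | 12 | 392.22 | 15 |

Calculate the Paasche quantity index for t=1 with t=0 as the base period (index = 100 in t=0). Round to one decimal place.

Paasche quantity index uses current-period prices as weights.
ΣP(t=1)·Q(t=1) = 3.24×102 + 5.56×124 + 1.75×231 + 392.22×15 = 330.48 + 689.44 + 404.25 + 5883.3 = 7307.47
ΣP(t=1)·Q(t=0) = 3.24×85 + 5.56×129 + 1.75×247 + 392.22×12 = 275.4 + 717.24 + 432.25 + 4706.64 = 6131.53
Index = 7307.47 / 6131.53 × 100 = 119.1786

119.2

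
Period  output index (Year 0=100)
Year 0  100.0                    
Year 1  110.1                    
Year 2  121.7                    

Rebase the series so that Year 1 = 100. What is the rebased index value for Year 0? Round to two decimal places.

90.83

Rebased(Year 0) = 100.0 / 110.1 × 100 = 90.8265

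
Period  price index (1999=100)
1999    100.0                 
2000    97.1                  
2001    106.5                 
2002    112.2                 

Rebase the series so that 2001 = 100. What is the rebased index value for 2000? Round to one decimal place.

91.2

Rebased(2000) = 97.1 / 106.5 × 100 = 91.1737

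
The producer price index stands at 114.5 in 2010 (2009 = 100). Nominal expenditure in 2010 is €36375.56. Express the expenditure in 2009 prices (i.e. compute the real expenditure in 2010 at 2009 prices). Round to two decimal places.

31769.05

Real = Nominal ÷ (Index/100) = 36375.56 ÷ (114.5/100)
     = 36375.56 ÷ 1.145 = 31769.0480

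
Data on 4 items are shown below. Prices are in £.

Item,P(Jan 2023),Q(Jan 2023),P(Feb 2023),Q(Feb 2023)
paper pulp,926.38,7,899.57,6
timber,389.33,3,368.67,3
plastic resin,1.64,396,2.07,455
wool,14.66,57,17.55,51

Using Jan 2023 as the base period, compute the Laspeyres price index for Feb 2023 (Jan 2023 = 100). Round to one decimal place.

100.9

Laspeyres price index uses base-period quantities as weights.
ΣP(Feb 2023)·Q(Jan 2023) = 899.57×7 + 368.67×3 + 2.07×396 + 17.55×57 = 6296.99 + 1106.01 + 819.72 + 1000.35 = 9223.07
ΣP(Jan 2023)·Q(Jan 2023) = 926.38×7 + 389.33×3 + 1.64×396 + 14.66×57 = 6484.66 + 1167.99 + 649.44 + 835.62 = 9137.71
Index = 9223.07 / 9137.71 × 100 = 100.9342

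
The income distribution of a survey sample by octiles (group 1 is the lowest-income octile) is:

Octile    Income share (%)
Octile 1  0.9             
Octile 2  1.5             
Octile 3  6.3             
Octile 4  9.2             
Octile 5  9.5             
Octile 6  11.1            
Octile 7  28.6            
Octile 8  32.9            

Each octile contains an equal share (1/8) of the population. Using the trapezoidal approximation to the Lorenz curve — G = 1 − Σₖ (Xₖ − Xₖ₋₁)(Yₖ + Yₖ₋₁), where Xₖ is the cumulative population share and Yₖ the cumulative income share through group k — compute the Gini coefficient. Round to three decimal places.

Cumulative income shares Yₖ: 0.0090, 0.0240, 0.0870, 0.1790, 0.2740, 0.3850, 0.6710, 1.0000
Σ (Xₖ−Xₖ₋₁)(Yₖ+Yₖ₋₁) = (1/8)(0.0090+0.0000) + (1/8)(0.0240+0.0090) + (1/8)(0.0870+0.0240) + (1/8)(0.1790+0.0870) + (1/8)(0.2740+0.1790) + (1/8)(0.3850+0.2740) + (1/8)(0.6710+0.3850) + (1/8)(1.0000+0.6710)
  = 0.0011 + 0.0041 + 0.0139 + 0.0333 + 0.0566 + 0.0824 + 0.1320 + 0.2089 = 0.5323
G = 1 − 0.5323 = 0.4677

0.468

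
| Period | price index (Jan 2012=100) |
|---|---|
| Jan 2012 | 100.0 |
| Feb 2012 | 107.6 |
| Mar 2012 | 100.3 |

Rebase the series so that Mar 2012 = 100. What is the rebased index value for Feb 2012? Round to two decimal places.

107.28

Rebased(Feb 2012) = 107.6 / 100.3 × 100 = 107.2782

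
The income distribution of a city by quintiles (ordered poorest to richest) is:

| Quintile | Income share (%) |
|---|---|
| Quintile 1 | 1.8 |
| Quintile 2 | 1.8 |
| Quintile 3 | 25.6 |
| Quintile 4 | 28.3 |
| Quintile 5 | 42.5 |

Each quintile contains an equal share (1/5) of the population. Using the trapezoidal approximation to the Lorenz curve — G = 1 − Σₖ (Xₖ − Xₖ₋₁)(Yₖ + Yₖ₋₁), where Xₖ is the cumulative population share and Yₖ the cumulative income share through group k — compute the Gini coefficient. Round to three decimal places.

0.432

Cumulative income shares Yₖ: 0.0180, 0.0360, 0.2920, 0.5750, 1.0000
Σ (Xₖ−Xₖ₋₁)(Yₖ+Yₖ₋₁) = (1/5)(0.0180+0.0000) + (1/5)(0.0360+0.0180) + (1/5)(0.2920+0.0360) + (1/5)(0.5750+0.2920) + (1/5)(1.0000+0.5750)
  = 0.0036 + 0.0108 + 0.0656 + 0.1734 + 0.3150 = 0.5684
G = 1 − 0.5684 = 0.4316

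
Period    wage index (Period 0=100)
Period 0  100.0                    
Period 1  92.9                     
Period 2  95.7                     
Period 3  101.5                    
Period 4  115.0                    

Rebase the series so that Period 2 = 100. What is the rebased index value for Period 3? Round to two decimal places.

106.06

Rebased(Period 3) = 101.5 / 95.7 × 100 = 106.0606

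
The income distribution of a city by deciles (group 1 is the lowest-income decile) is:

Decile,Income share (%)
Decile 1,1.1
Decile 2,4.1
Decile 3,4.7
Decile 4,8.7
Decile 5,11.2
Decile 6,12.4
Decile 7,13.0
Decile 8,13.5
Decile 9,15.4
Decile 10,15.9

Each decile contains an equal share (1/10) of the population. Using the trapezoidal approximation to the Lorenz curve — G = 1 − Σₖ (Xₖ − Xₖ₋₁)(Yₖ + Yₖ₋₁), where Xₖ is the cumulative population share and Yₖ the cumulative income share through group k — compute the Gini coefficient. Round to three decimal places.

Cumulative income shares Yₖ: 0.0110, 0.0520, 0.0990, 0.1860, 0.2980, 0.4220, 0.5520, 0.6870, 0.8410, 1.0000
Σ (Xₖ−Xₖ₋₁)(Yₖ+Yₖ₋₁) = (1/10)(0.0110+0.0000) + (1/10)(0.0520+0.0110) + (1/10)(0.0990+0.0520) + (1/10)(0.1860+0.0990) + (1/10)(0.2980+0.1860) + (1/10)(0.4220+0.2980) + (1/10)(0.5520+0.4220) + (1/10)(0.6870+0.5520) + (1/10)(0.8410+0.6870) + (1/10)(1.0000+0.8410)
  = 0.0011 + 0.0063 + 0.0151 + 0.0285 + 0.0484 + 0.0720 + 0.0974 + 0.1239 + 0.1528 + 0.1841 = 0.7296
G = 1 − 0.7296 = 0.2704

0.270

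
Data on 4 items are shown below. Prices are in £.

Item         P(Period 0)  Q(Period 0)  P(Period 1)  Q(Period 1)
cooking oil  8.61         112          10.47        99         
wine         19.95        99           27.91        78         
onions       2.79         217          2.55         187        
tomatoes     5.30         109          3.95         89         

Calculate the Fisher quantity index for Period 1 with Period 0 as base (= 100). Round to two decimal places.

Laspeyres component (base-period weights):
ΣP(Period 0)Q(Period 1) = 8.61×99 + 19.95×78 + 2.79×187 + 5.30×89 = 852.39 + 1556.1 + 521.73 + 471.7 = 3401.92
ΣP(Period 0)Q(Period 0) = 8.61×112 + 19.95×99 + 2.79×217 + 5.30×109 = 964.32 + 1975.05 + 605.43 + 577.7 = 4122.5
L = 3401.92 / 4122.5 × 100 = 82.5208
Paasche component (current-period weights):
ΣP(Period 1)Q(Period 1) = 10.47×99 + 27.91×78 + 2.55×187 + 3.95×89 = 1036.53 + 2176.98 + 476.85 + 351.55 = 4041.91
ΣP(Period 1)Q(Period 0) = 10.47×112 + 27.91×99 + 2.55×217 + 3.95×109 = 1172.64 + 2763.09 + 553.35 + 430.55 = 4919.63
P = 4041.91 / 4919.63 × 100 = 82.1588
Fisher = √(L × P) = √(82.5208 × 82.1588) = 82.3396

82.34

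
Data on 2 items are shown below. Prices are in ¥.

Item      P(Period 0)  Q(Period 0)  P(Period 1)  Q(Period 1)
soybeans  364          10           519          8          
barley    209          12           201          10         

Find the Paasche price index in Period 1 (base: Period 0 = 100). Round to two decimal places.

123.19

Paasche price index uses current-period quantities as weights.
ΣP(Period 1)·Q(Period 1) = 519×8 + 201×10 = 4152 + 2010 = 6162
ΣP(Period 0)·Q(Period 1) = 364×8 + 209×10 = 2912 + 2090 = 5002
Index = 6162 / 5002 × 100 = 123.1907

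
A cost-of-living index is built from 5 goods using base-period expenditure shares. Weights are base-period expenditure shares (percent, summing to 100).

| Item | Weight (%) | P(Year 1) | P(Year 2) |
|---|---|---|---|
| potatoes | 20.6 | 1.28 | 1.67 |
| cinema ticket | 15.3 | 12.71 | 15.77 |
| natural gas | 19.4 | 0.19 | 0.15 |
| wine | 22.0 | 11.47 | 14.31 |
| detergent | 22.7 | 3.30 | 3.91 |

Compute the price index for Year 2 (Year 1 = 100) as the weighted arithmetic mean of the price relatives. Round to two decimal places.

potatoes: 20.6 × (1.67/1.28) = 20.6 × 1.304688 = 26.8766
cinema ticket: 15.3 × (15.77/12.71) = 15.3 × 1.240755 = 18.9836
natural gas: 19.4 × (0.15/0.19) = 19.4 × 0.789474 = 15.3158
wine: 22.0 × (14.31/11.47) = 22.0 × 1.247602 = 27.4473
detergent: 22.7 × (3.91/3.30) = 22.7 × 1.184848 = 26.8961
Index = Σ wᵢ·(p₁ᵢ/p₀ᵢ) = 26.8766 + 18.9836 + 15.3158 + 27.4473 + 26.8961 = 115.5192

115.52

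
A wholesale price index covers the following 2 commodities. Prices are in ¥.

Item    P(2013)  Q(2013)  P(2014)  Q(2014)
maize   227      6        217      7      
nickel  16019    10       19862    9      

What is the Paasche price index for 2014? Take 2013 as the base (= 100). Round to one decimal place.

Paasche price index uses current-period quantities as weights.
ΣP(2014)·Q(2014) = 217×7 + 19862×9 = 1519 + 178758 = 180277
ΣP(2013)·Q(2014) = 227×7 + 16019×9 = 1589 + 144171 = 145760
Index = 180277 / 145760 × 100 = 123.6807

123.7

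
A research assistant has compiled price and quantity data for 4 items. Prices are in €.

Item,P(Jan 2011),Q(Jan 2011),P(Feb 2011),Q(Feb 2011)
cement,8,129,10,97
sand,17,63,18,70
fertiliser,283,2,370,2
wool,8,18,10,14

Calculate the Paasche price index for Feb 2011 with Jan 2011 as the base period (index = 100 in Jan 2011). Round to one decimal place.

117.6

Paasche price index uses current-period quantities as weights.
ΣP(Feb 2011)·Q(Feb 2011) = 10×97 + 18×70 + 370×2 + 10×14 = 970 + 1260 + 740 + 140 = 3110
ΣP(Jan 2011)·Q(Feb 2011) = 8×97 + 17×70 + 283×2 + 8×14 = 776 + 1190 + 566 + 112 = 2644
Index = 3110 / 2644 × 100 = 117.6248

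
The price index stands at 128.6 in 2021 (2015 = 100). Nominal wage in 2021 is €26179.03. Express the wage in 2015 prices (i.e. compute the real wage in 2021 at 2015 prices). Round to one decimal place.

20356.9

Real = Nominal ÷ (Index/100) = 26179.03 ÷ (128.6/100)
     = 26179.03 ÷ 1.286 = 20356.9440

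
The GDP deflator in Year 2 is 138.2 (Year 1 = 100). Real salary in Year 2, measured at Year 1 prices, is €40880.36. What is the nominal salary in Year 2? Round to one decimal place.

56496.7

Nominal = Real × (Index/100) = 40880.36 × (138.2/100)
        = 40880.36 × 1.382 = 56496.6575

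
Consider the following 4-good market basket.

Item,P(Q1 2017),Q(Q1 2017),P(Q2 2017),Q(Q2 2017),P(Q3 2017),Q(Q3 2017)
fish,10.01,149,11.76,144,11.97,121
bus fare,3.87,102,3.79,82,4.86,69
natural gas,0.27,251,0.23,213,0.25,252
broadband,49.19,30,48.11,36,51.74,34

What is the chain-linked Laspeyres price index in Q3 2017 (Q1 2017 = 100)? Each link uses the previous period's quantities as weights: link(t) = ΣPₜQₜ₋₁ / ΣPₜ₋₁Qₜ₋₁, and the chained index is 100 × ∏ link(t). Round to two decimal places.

Link Q1 2017→Q2 2017:
ΣP(Q2 2017)Q(Q1 2017) = 11.76×149 + 3.79×102 + 0.23×251 + 48.11×30 = 1752.24 + 386.58 + 57.73 + 1443.3 = 3639.85
ΣP(Q1 2017)Q(Q1 2017) = 10.01×149 + 3.87×102 + 0.27×251 + 49.19×30 = 1491.49 + 394.74 + 67.77 + 1475.7 = 3429.7
link = 3639.85/3429.7 = 1.061274
Link Q2 2017→Q3 2017:
ΣP(Q3 2017)Q(Q2 2017) = 11.97×144 + 4.86×82 + 0.25×213 + 51.74×36 = 1723.68 + 398.52 + 53.25 + 1862.64 = 4038.09
ΣP(Q2 2017)Q(Q2 2017) = 11.76×144 + 3.79×82 + 0.23×213 + 48.11×36 = 1693.44 + 310.78 + 48.99 + 1731.96 = 3785.17
link = 4038.09/3785.17 = 1.066819
Chained index = 100 × 1.061274 × 1.066819 = 113.2186

113.22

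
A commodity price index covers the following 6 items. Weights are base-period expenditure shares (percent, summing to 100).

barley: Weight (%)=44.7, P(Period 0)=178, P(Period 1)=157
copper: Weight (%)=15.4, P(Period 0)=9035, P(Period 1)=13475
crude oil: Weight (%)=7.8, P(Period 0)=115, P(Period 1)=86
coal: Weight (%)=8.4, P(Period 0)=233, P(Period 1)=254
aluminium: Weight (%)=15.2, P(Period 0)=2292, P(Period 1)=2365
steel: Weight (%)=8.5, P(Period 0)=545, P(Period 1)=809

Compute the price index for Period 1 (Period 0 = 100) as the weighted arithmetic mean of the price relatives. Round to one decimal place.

105.7

barley: 44.7 × (157/178) = 44.7 × 0.882022 = 39.4264
copper: 15.4 × (13475/9035) = 15.4 × 1.491422 = 22.9679
crude oil: 7.8 × (86/115) = 7.8 × 0.747826 = 5.8330
coal: 8.4 × (254/233) = 8.4 × 1.090129 = 9.1571
aluminium: 15.2 × (2365/2292) = 15.2 × 1.031850 = 15.6841
steel: 8.5 × (809/545) = 8.5 × 1.484404 = 12.6174
Index = Σ wᵢ·(p₁ᵢ/p₀ᵢ) = 39.4264 + 22.9679 + 5.8330 + 9.1571 + 15.6841 + 12.6174 = 105.6860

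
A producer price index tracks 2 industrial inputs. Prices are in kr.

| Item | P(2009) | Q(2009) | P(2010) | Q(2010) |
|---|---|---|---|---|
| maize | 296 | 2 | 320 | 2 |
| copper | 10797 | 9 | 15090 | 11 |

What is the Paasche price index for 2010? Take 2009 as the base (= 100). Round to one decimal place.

Paasche price index uses current-period quantities as weights.
ΣP(2010)·Q(2010) = 320×2 + 15090×11 = 640 + 165990 = 166630
ΣP(2009)·Q(2010) = 296×2 + 10797×11 = 592 + 118767 = 119359
Index = 166630 / 119359 × 100 = 139.6041

139.6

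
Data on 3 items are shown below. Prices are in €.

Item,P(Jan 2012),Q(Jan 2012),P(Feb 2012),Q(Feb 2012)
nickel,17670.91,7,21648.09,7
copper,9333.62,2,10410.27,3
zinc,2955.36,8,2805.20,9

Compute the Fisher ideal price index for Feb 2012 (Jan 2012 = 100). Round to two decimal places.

Laspeyres component (base-period weights):
ΣP(Feb 2012)Q(Jan 2012) = 21648.09×7 + 10410.27×2 + 2805.20×8 = 151536.63 + 20820.54 + 22441.6 = 194798.77
ΣP(Jan 2012)Q(Jan 2012) = 17670.91×7 + 9333.62×2 + 2955.36×8 = 123696.37 + 18667.24 + 23642.88 = 166006.49
L = 194798.77 / 166006.49 × 100 = 117.3441
Paasche component (current-period weights):
ΣP(Feb 2012)Q(Feb 2012) = 21648.09×7 + 10410.27×3 + 2805.20×9 = 151536.63 + 31230.81 + 25246.8 = 208014.24
ΣP(Jan 2012)Q(Feb 2012) = 17670.91×7 + 9333.62×3 + 2955.36×9 = 123696.37 + 28000.86 + 26598.24 = 178295.47
P = 208014.24 / 178295.47 × 100 = 116.6683
Fisher = √(L × P) = √(117.3441 × 116.6683) = 117.0057

117.01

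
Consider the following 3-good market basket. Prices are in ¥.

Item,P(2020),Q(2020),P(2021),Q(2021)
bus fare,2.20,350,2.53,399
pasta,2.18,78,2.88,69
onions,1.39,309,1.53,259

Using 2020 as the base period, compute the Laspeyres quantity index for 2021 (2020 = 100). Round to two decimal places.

101.36

Laspeyres quantity index uses base-period prices as weights.
ΣP(2020)·Q(2021) = 2.20×399 + 2.18×69 + 1.39×259 = 877.8 + 150.42 + 360.01 = 1388.23
ΣP(2020)·Q(2020) = 2.20×350 + 2.18×78 + 1.39×309 = 770 + 170.04 + 429.51 = 1369.55
Index = 1388.23 / 1369.55 × 100 = 101.3640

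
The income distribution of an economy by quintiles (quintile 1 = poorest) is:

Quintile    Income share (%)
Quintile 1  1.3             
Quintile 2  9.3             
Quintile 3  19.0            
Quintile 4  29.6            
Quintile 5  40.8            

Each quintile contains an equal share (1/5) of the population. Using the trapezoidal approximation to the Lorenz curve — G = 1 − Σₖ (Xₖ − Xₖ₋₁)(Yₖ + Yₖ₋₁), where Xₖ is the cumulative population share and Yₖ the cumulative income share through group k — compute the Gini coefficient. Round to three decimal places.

0.397

Cumulative income shares Yₖ: 0.0130, 0.1060, 0.2960, 0.5920, 1.0000
Σ (Xₖ−Xₖ₋₁)(Yₖ+Yₖ₋₁) = (1/5)(0.0130+0.0000) + (1/5)(0.1060+0.0130) + (1/5)(0.2960+0.1060) + (1/5)(0.5920+0.2960) + (1/5)(1.0000+0.5920)
  = 0.0026 + 0.0238 + 0.0804 + 0.1776 + 0.3184 = 0.6028
G = 1 − 0.6028 = 0.3972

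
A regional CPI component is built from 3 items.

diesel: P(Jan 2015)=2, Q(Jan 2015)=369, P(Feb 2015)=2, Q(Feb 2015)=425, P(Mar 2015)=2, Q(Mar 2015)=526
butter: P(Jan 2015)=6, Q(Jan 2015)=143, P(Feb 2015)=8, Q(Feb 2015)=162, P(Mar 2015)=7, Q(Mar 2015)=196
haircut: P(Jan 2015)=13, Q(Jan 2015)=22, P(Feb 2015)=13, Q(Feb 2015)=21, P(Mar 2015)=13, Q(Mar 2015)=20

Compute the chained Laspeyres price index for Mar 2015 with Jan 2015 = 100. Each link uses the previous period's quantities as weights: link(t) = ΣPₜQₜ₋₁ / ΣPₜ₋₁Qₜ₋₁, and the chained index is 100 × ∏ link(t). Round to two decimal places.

107.48

Link Jan 2015→Feb 2015:
ΣP(Feb 2015)Q(Jan 2015) = 2×369 + 8×143 + 13×22 = 738 + 1144 + 286 = 2168
ΣP(Jan 2015)Q(Jan 2015) = 2×369 + 6×143 + 13×22 = 738 + 858 + 286 = 1882
link = 2168/1882 = 1.151966
Link Feb 2015→Mar 2015:
ΣP(Mar 2015)Q(Feb 2015) = 2×425 + 7×162 + 13×21 = 850 + 1134 + 273 = 2257
ΣP(Feb 2015)Q(Feb 2015) = 2×425 + 8×162 + 13×21 = 850 + 1296 + 273 = 2419
link = 2257/2419 = 0.933030
Chained index = 100 × 1.151966 × 0.933030 = 107.4819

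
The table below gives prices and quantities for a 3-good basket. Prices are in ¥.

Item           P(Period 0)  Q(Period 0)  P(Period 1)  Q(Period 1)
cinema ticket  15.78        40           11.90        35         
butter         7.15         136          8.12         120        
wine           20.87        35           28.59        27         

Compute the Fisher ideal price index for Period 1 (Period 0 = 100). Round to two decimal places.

Laspeyres component (base-period weights):
ΣP(Period 1)Q(Period 0) = 11.90×40 + 8.12×136 + 28.59×35 = 476 + 1104.32 + 1000.65 = 2580.97
ΣP(Period 0)Q(Period 0) = 15.78×40 + 7.15×136 + 20.87×35 = 631.2 + 972.4 + 730.45 = 2334.05
L = 2580.97 / 2334.05 × 100 = 110.5790
Paasche component (current-period weights):
ΣP(Period 1)Q(Period 1) = 11.90×35 + 8.12×120 + 28.59×27 = 416.5 + 974.4 + 771.93 = 2162.83
ΣP(Period 0)Q(Period 1) = 15.78×35 + 7.15×120 + 20.87×27 = 552.3 + 858 + 563.49 = 1973.79
P = 2162.83 / 1973.79 × 100 = 109.5775
Fisher = √(L × P) = √(110.5790 × 109.5775) = 110.0771

110.08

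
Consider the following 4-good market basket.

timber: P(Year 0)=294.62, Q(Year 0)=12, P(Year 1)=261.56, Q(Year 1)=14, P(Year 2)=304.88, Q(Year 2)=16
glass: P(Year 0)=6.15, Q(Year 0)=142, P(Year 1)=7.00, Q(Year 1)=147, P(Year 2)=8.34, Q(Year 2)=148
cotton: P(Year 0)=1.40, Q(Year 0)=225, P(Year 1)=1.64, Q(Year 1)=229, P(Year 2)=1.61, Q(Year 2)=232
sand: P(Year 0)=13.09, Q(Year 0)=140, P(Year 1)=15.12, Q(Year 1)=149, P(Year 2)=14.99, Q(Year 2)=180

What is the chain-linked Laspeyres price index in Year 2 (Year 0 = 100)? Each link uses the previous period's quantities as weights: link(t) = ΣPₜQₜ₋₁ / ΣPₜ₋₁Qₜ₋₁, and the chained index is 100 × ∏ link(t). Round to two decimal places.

111.67

Link Year 0→Year 1:
ΣP(Year 1)Q(Year 0) = 261.56×12 + 7.00×142 + 1.64×225 + 15.12×140 = 3138.72 + 994 + 369 + 2116.8 = 6618.52
ΣP(Year 0)Q(Year 0) = 294.62×12 + 6.15×142 + 1.40×225 + 13.09×140 = 3535.44 + 873.3 + 315 + 1832.6 = 6556.34
link = 6618.52/6556.34 = 1.009484
Link Year 1→Year 2:
ΣP(Year 2)Q(Year 1) = 304.88×14 + 8.34×147 + 1.61×229 + 14.99×149 = 4268.32 + 1225.98 + 368.69 + 2233.51 = 8096.5
ΣP(Year 1)Q(Year 1) = 261.56×14 + 7.00×147 + 1.64×229 + 15.12×149 = 3661.84 + 1029 + 375.56 + 2252.88 = 7319.28
link = 8096.5/7319.28 = 1.106188
Chained index = 100 × 1.009484 × 1.106188 = 111.6679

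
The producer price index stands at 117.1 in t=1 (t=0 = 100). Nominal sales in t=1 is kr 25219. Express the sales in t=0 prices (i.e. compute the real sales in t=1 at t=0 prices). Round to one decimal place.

21536.3

Real = Nominal ÷ (Index/100) = 25219 ÷ (117.1/100)
     = 25219 ÷ 1.171 = 21536.2938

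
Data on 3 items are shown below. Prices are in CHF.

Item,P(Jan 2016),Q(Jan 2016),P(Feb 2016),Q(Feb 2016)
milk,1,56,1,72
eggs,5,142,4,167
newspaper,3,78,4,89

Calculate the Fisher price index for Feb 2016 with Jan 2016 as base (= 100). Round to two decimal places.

93.48

Laspeyres component (base-period weights):
ΣP(Feb 2016)Q(Jan 2016) = 1×56 + 4×142 + 4×78 = 56 + 568 + 312 = 936
ΣP(Jan 2016)Q(Jan 2016) = 1×56 + 5×142 + 3×78 = 56 + 710 + 234 = 1000
L = 936 / 1000 × 100 = 93.6000
Paasche component (current-period weights):
ΣP(Feb 2016)Q(Feb 2016) = 1×72 + 4×167 + 4×89 = 72 + 668 + 356 = 1096
ΣP(Jan 2016)Q(Feb 2016) = 1×72 + 5×167 + 3×89 = 72 + 835 + 267 = 1174
P = 1096 / 1174 × 100 = 93.3560
Fisher = √(L × P) = √(93.6000 × 93.3560) = 93.4779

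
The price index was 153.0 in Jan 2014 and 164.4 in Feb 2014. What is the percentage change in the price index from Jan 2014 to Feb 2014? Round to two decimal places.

7.45%

Change = (164.4 − 153.0) / 153.0 × 100
       = 11.4 / 153.0 × 100 = 7.4510%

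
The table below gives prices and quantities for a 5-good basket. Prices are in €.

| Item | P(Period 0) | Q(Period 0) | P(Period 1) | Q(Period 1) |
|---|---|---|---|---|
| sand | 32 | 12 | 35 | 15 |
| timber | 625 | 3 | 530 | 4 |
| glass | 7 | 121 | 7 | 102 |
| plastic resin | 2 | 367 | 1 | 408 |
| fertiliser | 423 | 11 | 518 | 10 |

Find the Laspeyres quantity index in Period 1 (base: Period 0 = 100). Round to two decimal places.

102.91

Laspeyres quantity index uses base-period prices as weights.
ΣP(Period 0)·Q(Period 1) = 32×15 + 625×4 + 7×102 + 2×408 + 423×10 = 480 + 2500 + 714 + 816 + 4230 = 8740
ΣP(Period 0)·Q(Period 0) = 32×12 + 625×3 + 7×121 + 2×367 + 423×11 = 384 + 1875 + 847 + 734 + 4653 = 8493
Index = 8740 / 8493 × 100 = 102.9083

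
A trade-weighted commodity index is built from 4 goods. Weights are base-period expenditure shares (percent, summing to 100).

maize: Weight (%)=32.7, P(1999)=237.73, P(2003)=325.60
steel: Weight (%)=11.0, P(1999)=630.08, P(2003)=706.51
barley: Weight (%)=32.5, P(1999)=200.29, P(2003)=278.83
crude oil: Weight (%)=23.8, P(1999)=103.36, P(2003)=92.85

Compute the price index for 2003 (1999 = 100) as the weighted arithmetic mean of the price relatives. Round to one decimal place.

maize: 32.7 × (325.60/237.73) = 32.7 × 1.369621 = 44.7866
steel: 11.0 × (706.51/630.08) = 11.0 × 1.121302 = 12.3343
barley: 32.5 × (278.83/200.29) = 32.5 × 1.392131 = 45.2443
crude oil: 23.8 × (92.85/103.36) = 23.8 × 0.898317 = 21.3799
Index = Σ wᵢ·(p₁ᵢ/p₀ᵢ) = 44.7866 + 12.3343 + 45.2443 + 21.3799 = 123.7451

123.7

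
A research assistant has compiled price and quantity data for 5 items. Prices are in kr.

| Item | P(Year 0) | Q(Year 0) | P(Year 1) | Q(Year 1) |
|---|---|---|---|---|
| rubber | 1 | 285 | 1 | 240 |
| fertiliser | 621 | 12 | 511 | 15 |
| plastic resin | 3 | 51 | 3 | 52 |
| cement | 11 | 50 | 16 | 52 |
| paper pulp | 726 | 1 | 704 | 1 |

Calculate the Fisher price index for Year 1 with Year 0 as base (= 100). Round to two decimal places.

Laspeyres component (base-period weights):
ΣP(Year 1)Q(Year 0) = 1×285 + 511×12 + 3×51 + 16×50 + 704×1 = 285 + 6132 + 153 + 800 + 704 = 8074
ΣP(Year 0)Q(Year 0) = 1×285 + 621×12 + 3×51 + 11×50 + 726×1 = 285 + 7452 + 153 + 550 + 726 = 9166
L = 8074 / 9166 × 100 = 88.0864
Paasche component (current-period weights):
ΣP(Year 1)Q(Year 1) = 1×240 + 511×15 + 3×52 + 16×52 + 704×1 = 240 + 7665 + 156 + 832 + 704 = 9597
ΣP(Year 0)Q(Year 1) = 1×240 + 621×15 + 3×52 + 11×52 + 726×1 = 240 + 9315 + 156 + 572 + 726 = 11009
P = 9597 / 11009 × 100 = 87.1741
Fisher = √(L × P) = √(88.0864 × 87.1741) = 87.6291

87.63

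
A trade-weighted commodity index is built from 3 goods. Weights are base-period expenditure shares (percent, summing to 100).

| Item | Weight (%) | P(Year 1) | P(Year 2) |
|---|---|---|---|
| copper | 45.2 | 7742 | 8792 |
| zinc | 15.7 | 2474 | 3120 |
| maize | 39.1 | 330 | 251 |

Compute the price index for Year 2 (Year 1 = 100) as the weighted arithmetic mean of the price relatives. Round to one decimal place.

copper: 45.2 × (8792/7742) = 45.2 × 1.135624 = 51.3302
zinc: 15.7 × (3120/2474) = 15.7 × 1.261116 = 19.7995
maize: 39.1 × (251/330) = 39.1 × 0.760606 = 29.7397
Index = Σ wᵢ·(p₁ᵢ/p₀ᵢ) = 51.3302 + 19.7995 + 29.7397 = 100.8694

100.9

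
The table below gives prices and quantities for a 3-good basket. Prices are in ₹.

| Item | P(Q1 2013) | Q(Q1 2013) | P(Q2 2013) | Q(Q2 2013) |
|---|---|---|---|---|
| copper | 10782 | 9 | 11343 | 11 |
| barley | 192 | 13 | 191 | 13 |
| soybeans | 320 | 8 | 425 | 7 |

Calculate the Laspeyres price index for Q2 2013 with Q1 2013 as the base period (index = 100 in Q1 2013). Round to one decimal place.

Laspeyres price index uses base-period quantities as weights.
ΣP(Q2 2013)·Q(Q1 2013) = 11343×9 + 191×13 + 425×8 = 102087 + 2483 + 3400 = 107970
ΣP(Q1 2013)·Q(Q1 2013) = 10782×9 + 192×13 + 320×8 = 97038 + 2496 + 2560 = 102094
Index = 107970 / 102094 × 100 = 105.7555

105.8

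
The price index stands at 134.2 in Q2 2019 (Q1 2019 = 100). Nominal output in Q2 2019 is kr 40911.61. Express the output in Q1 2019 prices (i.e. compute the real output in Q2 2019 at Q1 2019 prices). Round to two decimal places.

Real = Nominal ÷ (Index/100) = 40911.61 ÷ (134.2/100)
     = 40911.61 ÷ 1.342 = 30485.5514

30485.55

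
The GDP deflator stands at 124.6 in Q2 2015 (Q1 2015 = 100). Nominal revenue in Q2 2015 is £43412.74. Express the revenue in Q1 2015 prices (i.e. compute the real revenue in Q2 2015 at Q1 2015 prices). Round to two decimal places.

34841.69

Real = Nominal ÷ (Index/100) = 43412.74 ÷ (124.6/100)
     = 43412.74 ÷ 1.246 = 34841.6854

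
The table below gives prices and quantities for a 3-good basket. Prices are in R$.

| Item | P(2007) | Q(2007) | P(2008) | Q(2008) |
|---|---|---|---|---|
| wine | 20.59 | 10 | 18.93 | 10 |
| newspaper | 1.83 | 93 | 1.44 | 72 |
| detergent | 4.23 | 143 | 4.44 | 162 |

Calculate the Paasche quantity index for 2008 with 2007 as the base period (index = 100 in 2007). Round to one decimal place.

Paasche quantity index uses current-period prices as weights.
ΣP(2008)·Q(2008) = 18.93×10 + 1.44×72 + 4.44×162 = 189.3 + 103.68 + 719.28 = 1012.26
ΣP(2008)·Q(2007) = 18.93×10 + 1.44×93 + 4.44×143 = 189.3 + 133.92 + 634.92 = 958.14
Index = 1012.26 / 958.14 × 100 = 105.6484

105.6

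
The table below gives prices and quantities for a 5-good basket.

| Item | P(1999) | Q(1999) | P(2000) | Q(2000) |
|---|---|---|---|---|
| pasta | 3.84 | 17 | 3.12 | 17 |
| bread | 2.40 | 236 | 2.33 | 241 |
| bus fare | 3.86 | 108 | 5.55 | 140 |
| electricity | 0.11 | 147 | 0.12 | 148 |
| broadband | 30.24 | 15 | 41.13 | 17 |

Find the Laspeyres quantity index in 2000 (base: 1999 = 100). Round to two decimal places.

112.92

Laspeyres quantity index uses base-period prices as weights.
ΣP(1999)·Q(2000) = 3.84×17 + 2.40×241 + 3.86×140 + 0.11×148 + 30.24×17 = 65.28 + 578.4 + 540.4 + 16.28 + 514.08 = 1714.44
ΣP(1999)·Q(1999) = 3.84×17 + 2.40×236 + 3.86×108 + 0.11×147 + 30.24×15 = 65.28 + 566.4 + 416.88 + 16.17 + 453.6 = 1518.33
Index = 1714.44 / 1518.33 × 100 = 112.9162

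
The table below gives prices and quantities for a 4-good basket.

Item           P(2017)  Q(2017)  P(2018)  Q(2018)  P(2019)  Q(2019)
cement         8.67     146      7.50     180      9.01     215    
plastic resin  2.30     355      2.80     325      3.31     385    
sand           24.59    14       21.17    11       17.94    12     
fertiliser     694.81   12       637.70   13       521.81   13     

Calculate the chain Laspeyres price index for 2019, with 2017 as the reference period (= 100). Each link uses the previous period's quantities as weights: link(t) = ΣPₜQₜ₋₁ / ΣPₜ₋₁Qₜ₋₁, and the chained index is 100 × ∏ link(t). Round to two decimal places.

Link 2017→2018:
ΣP(2018)Q(2017) = 7.50×146 + 2.80×355 + 21.17×14 + 637.70×12 = 1095 + 994 + 296.38 + 7652.4 = 10037.78
ΣP(2017)Q(2017) = 8.67×146 + 2.30×355 + 24.59×14 + 694.81×12 = 1265.82 + 816.5 + 344.26 + 8337.72 = 10764.3
link = 10037.78/10764.3 = 0.932507
Link 2018→2019:
ΣP(2019)Q(2018) = 9.01×180 + 3.31×325 + 17.94×11 + 521.81×13 = 1621.8 + 1075.75 + 197.34 + 6783.53 = 9678.42
ΣP(2018)Q(2018) = 7.50×180 + 2.80×325 + 21.17×11 + 637.70×13 = 1350 + 910 + 232.87 + 8290.1 = 10782.97
link = 9678.42/10782.97 = 0.897565
Chained index = 100 × 0.932507 × 0.897565 = 83.6986

83.70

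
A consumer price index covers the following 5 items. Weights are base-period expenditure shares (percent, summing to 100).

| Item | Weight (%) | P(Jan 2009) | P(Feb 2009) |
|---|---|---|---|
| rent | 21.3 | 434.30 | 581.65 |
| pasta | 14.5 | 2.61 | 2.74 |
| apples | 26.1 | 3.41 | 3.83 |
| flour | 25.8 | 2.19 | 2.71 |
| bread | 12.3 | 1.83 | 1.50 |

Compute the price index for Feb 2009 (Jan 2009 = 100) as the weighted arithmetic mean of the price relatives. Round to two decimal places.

rent: 21.3 × (581.65/434.30) = 21.3 × 1.339282 = 28.5267
pasta: 14.5 × (2.74/2.61) = 14.5 × 1.049808 = 15.2222
apples: 26.1 × (3.83/3.41) = 26.1 × 1.123167 = 29.3147
flour: 25.8 × (2.71/2.19) = 25.8 × 1.237443 = 31.9260
bread: 12.3 × (1.50/1.83) = 12.3 × 0.819672 = 10.0820
Index = Σ wᵢ·(p₁ᵢ/p₀ᵢ) = 28.5267 + 15.2222 + 29.3147 + 31.9260 + 10.0820 = 115.0716

115.07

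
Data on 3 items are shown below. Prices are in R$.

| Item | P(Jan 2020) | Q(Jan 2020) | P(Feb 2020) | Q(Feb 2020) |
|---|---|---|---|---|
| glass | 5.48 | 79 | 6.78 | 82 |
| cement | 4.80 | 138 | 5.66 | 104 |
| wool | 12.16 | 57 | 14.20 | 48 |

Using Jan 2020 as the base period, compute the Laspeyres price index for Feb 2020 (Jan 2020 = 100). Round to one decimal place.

Laspeyres price index uses base-period quantities as weights.
ΣP(Feb 2020)·Q(Jan 2020) = 6.78×79 + 5.66×138 + 14.20×57 = 535.62 + 781.08 + 809.4 = 2126.1
ΣP(Jan 2020)·Q(Jan 2020) = 5.48×79 + 4.80×138 + 12.16×57 = 432.92 + 662.4 + 693.12 = 1788.44
Index = 2126.1 / 1788.44 × 100 = 118.8801

118.9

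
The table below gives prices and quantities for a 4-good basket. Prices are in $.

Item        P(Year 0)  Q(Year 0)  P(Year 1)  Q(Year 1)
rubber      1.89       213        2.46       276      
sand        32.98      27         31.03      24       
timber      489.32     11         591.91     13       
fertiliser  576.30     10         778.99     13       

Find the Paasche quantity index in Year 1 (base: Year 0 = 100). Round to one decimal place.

122.9

Paasche quantity index uses current-period prices as weights.
ΣP(Year 1)·Q(Year 1) = 2.46×276 + 31.03×24 + 591.91×13 + 778.99×13 = 678.96 + 744.72 + 7694.83 + 10126.87 = 19245.38
ΣP(Year 1)·Q(Year 0) = 2.46×213 + 31.03×27 + 591.91×11 + 778.99×10 = 523.98 + 837.81 + 6511.01 + 7789.9 = 15662.7
Index = 19245.38 / 15662.7 × 100 = 122.8740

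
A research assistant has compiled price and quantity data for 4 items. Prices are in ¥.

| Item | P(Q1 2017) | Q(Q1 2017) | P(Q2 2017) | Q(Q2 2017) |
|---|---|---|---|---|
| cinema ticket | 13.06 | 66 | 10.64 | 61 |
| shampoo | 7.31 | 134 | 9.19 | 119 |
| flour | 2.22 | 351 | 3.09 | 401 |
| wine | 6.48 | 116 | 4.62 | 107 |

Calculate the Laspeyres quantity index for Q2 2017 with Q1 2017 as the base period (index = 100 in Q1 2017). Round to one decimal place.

96.4

Laspeyres quantity index uses base-period prices as weights.
ΣP(Q1 2017)·Q(Q2 2017) = 13.06×61 + 7.31×119 + 2.22×401 + 6.48×107 = 796.66 + 869.89 + 890.22 + 693.36 = 3250.13
ΣP(Q1 2017)·Q(Q1 2017) = 13.06×66 + 7.31×134 + 2.22×351 + 6.48×116 = 861.96 + 979.54 + 779.22 + 751.68 = 3372.4
Index = 3250.13 / 3372.4 × 100 = 96.3744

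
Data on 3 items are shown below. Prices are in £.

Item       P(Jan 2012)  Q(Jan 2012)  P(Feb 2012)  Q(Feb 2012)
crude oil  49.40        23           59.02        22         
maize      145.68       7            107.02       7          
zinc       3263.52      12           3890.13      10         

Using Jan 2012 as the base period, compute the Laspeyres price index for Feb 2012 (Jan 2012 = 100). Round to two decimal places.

Laspeyres price index uses base-period quantities as weights.
ΣP(Feb 2012)·Q(Jan 2012) = 59.02×23 + 107.02×7 + 3890.13×12 = 1357.46 + 749.14 + 46681.56 = 48788.16
ΣP(Jan 2012)·Q(Jan 2012) = 49.40×23 + 145.68×7 + 3263.52×12 = 1136.2 + 1019.76 + 39162.24 = 41318.2
Index = 48788.16 / 41318.2 × 100 = 118.0791

118.08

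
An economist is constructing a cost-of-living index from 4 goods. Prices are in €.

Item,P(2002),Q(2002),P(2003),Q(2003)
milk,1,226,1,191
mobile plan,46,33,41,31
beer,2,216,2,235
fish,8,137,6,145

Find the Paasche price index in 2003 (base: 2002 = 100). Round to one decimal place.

Paasche price index uses current-period quantities as weights.
ΣP(2003)·Q(2003) = 1×191 + 41×31 + 2×235 + 6×145 = 191 + 1271 + 470 + 870 = 2802
ΣP(2002)·Q(2003) = 1×191 + 46×31 + 2×235 + 8×145 = 191 + 1426 + 470 + 1160 = 3247
Index = 2802 / 3247 × 100 = 86.2950

86.3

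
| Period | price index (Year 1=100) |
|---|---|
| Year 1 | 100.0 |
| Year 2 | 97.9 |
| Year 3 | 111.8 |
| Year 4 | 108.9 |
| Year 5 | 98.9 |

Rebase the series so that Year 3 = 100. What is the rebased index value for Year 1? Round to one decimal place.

Rebased(Year 1) = 100.0 / 111.8 × 100 = 89.4454

89.4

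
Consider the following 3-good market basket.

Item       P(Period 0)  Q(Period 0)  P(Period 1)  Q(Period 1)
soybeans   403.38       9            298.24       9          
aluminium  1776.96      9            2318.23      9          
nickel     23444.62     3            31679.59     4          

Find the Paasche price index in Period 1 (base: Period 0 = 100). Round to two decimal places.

132.51

Paasche price index uses current-period quantities as weights.
ΣP(Period 1)·Q(Period 1) = 298.24×9 + 2318.23×9 + 31679.59×4 = 2684.16 + 20864.07 + 126718.36 = 150266.59
ΣP(Period 0)·Q(Period 1) = 403.38×9 + 1776.96×9 + 23444.62×4 = 3630.42 + 15992.64 + 93778.48 = 113401.54
Index = 150266.59 / 113401.54 × 100 = 132.5084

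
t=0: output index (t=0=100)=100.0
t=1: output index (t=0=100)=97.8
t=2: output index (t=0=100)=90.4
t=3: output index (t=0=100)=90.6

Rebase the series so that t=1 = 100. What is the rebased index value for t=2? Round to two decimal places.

92.43

Rebased(t=2) = 90.4 / 97.8 × 100 = 92.4335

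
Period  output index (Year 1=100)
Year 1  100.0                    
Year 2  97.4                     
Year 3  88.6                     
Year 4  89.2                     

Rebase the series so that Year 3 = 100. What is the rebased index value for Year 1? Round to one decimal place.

112.9

Rebased(Year 1) = 100.0 / 88.6 × 100 = 112.8668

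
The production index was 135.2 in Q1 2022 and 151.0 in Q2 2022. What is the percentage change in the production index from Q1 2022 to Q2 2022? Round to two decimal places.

11.69%

Change = (151.0 − 135.2) / 135.2 × 100
       = 15.8 / 135.2 × 100 = 11.6864%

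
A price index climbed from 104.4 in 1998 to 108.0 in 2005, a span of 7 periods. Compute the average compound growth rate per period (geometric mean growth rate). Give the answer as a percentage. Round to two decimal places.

Growth factor = (108.0/104.4)^(1/7) = (1.034483)^(1/7) = 1.004855
Growth rate = 1.004855 − 1 = 0.004855 = 0.4855%

0.49%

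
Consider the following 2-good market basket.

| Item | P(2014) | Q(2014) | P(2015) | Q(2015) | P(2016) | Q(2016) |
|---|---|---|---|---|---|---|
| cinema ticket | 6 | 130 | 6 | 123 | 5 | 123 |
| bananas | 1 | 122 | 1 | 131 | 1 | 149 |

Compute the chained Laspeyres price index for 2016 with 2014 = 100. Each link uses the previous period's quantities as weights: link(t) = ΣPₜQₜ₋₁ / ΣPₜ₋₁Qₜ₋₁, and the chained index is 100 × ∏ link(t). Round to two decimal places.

Link 2014→2015:
ΣP(2015)Q(2014) = 6×130 + 1×122 = 780 + 122 = 902
ΣP(2014)Q(2014) = 6×130 + 1×122 = 780 + 122 = 902
link = 902/902 = 1.000000
Link 2015→2016:
ΣP(2016)Q(2015) = 5×123 + 1×131 = 615 + 131 = 746
ΣP(2015)Q(2015) = 6×123 + 1×131 = 738 + 131 = 869
link = 746/869 = 0.858458
Chained index = 100 × 1.000000 × 0.858458 = 85.8458

85.85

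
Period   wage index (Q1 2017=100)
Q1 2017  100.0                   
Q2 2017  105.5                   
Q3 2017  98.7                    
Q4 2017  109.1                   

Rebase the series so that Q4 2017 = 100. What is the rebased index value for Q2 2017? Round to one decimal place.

Rebased(Q2 2017) = 105.5 / 109.1 × 100 = 96.7003

96.7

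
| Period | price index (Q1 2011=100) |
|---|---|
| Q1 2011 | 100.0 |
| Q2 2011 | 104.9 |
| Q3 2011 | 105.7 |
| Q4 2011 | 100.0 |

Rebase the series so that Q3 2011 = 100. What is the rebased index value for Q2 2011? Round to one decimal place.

99.2

Rebased(Q2 2011) = 104.9 / 105.7 × 100 = 99.2431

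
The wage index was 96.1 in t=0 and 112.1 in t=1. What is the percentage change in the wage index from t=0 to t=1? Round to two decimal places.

Change = (112.1 − 96.1) / 96.1 × 100
       = 16.0 / 96.1 × 100 = 16.6493%

16.65%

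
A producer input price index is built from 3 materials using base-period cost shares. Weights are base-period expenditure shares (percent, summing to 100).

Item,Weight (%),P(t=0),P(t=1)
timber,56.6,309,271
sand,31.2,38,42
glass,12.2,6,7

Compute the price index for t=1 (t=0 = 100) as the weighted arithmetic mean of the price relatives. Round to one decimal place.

98.4

timber: 56.6 × (271/309) = 56.6 × 0.877023 = 49.6395
sand: 31.2 × (42/38) = 31.2 × 1.105263 = 34.4842
glass: 12.2 × (7/6) = 12.2 × 1.166667 = 14.2333
Index = Σ wᵢ·(p₁ᵢ/p₀ᵢ) = 49.6395 + 34.4842 + 14.2333 = 98.3570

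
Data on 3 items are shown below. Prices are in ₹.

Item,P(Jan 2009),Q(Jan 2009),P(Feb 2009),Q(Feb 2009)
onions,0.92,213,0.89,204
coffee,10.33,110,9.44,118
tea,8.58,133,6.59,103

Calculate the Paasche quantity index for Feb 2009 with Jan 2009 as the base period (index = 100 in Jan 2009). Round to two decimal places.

93.81

Paasche quantity index uses current-period prices as weights.
ΣP(Feb 2009)·Q(Feb 2009) = 0.89×204 + 9.44×118 + 6.59×103 = 181.56 + 1113.92 + 678.77 = 1974.25
ΣP(Feb 2009)·Q(Jan 2009) = 0.89×213 + 9.44×110 + 6.59×133 = 189.57 + 1038.4 + 876.47 = 2104.44
Index = 1974.25 / 2104.44 × 100 = 93.8136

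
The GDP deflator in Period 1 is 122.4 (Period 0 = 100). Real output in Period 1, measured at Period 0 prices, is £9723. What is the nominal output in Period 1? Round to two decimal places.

11900.95

Nominal = Real × (Index/100) = 9723 × (122.4/100)
        = 9723 × 1.224 = 11900.9520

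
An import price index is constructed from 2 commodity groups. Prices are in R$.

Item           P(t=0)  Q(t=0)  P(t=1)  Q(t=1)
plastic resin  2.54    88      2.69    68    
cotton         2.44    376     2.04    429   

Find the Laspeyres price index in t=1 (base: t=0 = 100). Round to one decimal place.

Laspeyres price index uses base-period quantities as weights.
ΣP(t=1)·Q(t=0) = 2.69×88 + 2.04×376 = 236.72 + 767.04 = 1003.76
ΣP(t=0)·Q(t=0) = 2.54×88 + 2.44×376 = 223.52 + 917.44 = 1140.96
Index = 1003.76 / 1140.96 × 100 = 87.9750

88.0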